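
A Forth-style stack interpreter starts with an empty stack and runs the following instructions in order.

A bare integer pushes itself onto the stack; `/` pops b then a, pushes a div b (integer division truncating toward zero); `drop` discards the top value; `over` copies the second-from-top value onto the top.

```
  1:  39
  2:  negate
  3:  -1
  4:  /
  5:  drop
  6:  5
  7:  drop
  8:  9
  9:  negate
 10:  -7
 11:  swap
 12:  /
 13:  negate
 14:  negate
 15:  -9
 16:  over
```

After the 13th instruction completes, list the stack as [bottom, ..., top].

39     : 39
negate : -39
-1     : -39 -1
/      : 39
drop   : (empty)
5      : 5
drop   : (empty)
9      : 9
negate : -9
-7     : -9 -7
swap   : -7 -9
/      : 0
negate : 0

[0]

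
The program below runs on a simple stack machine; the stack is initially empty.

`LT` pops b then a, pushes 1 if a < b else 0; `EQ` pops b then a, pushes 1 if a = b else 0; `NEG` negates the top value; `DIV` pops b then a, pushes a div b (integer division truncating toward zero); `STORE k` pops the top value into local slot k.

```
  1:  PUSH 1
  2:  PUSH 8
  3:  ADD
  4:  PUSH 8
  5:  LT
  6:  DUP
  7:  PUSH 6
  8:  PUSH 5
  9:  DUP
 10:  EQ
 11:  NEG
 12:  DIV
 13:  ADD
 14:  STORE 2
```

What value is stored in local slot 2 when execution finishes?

PUSH 1  -> [1]
PUSH 8  -> [1, 8]
ADD     -> [9]
PUSH 8  -> [9, 8]
LT      -> [0]
DUP     -> [0, 0]
PUSH 6  -> [0, 0, 6]
PUSH 5  -> [0, 0, 6, 5]
DUP     -> [0, 0, 6, 5, 5]
EQ      -> [0, 0, 6, 1]
NEG     -> [0, 0, 6, -1]
DIV     -> [0, 0, -6]
ADD     -> [0, -6]
STORE 2 -> [0]

-6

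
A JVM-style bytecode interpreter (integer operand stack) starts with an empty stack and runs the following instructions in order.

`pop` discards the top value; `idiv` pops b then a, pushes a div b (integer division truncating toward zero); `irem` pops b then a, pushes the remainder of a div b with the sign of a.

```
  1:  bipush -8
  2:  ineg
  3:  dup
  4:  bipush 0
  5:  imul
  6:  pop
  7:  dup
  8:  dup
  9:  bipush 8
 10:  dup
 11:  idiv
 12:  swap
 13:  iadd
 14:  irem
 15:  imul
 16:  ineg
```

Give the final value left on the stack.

bipush -8 → [-8]
ineg      → [8]
dup       → [8, 8]
bipush 0  → [8, 8, 0]
imul      → [8, 0]
pop       → [8]
dup       → [8, 8]
dup       → [8, 8, 8]
bipush 8  → [8, 8, 8, 8]
dup       → [8, 8, 8, 8, 8]
idiv      → [8, 8, 8, 1]
swap      → [8, 8, 1, 8]
iadd      → [8, 8, 9]
irem      → [8, 8]
imul      → [64]
ineg      → [-64]

-64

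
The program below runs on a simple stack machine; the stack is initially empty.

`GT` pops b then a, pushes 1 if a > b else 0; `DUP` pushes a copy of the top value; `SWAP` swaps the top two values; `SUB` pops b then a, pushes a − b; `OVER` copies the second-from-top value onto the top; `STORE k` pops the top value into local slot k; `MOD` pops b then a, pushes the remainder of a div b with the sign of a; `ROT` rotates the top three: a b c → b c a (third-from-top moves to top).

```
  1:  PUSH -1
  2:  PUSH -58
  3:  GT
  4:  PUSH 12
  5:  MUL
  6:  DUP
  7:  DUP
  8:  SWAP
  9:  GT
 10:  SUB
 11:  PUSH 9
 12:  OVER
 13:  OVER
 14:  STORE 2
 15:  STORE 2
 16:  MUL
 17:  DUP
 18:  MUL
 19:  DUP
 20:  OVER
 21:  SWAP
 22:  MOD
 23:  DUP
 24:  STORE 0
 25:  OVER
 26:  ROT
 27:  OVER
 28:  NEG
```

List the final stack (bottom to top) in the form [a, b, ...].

PUSH -1  -> [-1]
PUSH -58 -> [-1, -58]
GT       -> [1]
PUSH 12  -> [1, 12]
MUL      -> [12]
DUP      -> [12, 12]
DUP      -> [12, 12, 12]
SWAP     -> [12, 12, 12]
GT       -> [12, 0]
SUB      -> [12]
PUSH 9   -> [12, 9]
OVER     -> [12, 9, 12]
OVER     -> [12, 9, 12, 9]
STORE 2  -> [12, 9, 12]
STORE 2  -> [12, 9]
MUL      -> [108]
DUP      -> [108, 108]
MUL      -> [11664]
DUP      -> [11664, 11664]
OVER     -> [11664, 11664, 11664]
SWAP     -> [11664, 11664, 11664]
MOD      -> [11664, 0]
DUP      -> [11664, 0, 0]
STORE 0  -> [11664, 0]
OVER     -> [11664, 0, 11664]
ROT      -> [0, 11664, 11664]
OVER     -> [0, 11664, 11664, 11664]
NEG      -> [0, 11664, 11664, -11664]

[0, 11664, 11664, -11664]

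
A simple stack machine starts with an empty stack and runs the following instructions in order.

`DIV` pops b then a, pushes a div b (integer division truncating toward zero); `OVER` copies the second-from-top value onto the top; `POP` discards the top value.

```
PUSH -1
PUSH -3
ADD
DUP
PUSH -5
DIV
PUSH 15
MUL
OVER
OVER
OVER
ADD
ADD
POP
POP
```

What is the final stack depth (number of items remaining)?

1

PUSH -1 : [-1]
PUSH -3 : [-1, -3]
ADD     : [-4]
DUP     : [-4, -4]
PUSH -5 : [-4, -4, -5]
DIV     : [-4, 0]
PUSH 15 : [-4, 0, 15]
MUL     : [-4, 0]
OVER    : [-4, 0, -4]
OVER    : [-4, 0, -4, 0]
OVER    : [-4, 0, -4, 0, -4]
ADD     : [-4, 0, -4, -4]
ADD     : [-4, 0, -8]
POP     : [-4, 0]
POP     : [-4]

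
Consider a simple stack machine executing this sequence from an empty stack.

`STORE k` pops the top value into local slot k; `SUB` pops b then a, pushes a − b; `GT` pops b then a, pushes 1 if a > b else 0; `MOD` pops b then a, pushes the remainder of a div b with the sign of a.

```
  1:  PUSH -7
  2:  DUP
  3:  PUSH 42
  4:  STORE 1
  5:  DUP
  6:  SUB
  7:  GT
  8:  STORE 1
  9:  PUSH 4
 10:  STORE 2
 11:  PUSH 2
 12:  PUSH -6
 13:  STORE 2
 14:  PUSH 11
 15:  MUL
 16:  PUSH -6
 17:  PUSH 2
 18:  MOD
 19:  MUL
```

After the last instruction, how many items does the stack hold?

1

PUSH -7  -7
DUP      -7 -7
PUSH 42  -7 -7 42
STORE 1  -7 -7
DUP      -7 -7 -7
SUB      -7 0
GT       0
STORE 1  (empty)
PUSH 4   4
STORE 2  (empty)
PUSH 2   2
PUSH -6  2 -6
STORE 2  2
PUSH 11  2 11
MUL      22
PUSH -6  22 -6
PUSH 2   22 -6 2
MOD      22 0
MUL      0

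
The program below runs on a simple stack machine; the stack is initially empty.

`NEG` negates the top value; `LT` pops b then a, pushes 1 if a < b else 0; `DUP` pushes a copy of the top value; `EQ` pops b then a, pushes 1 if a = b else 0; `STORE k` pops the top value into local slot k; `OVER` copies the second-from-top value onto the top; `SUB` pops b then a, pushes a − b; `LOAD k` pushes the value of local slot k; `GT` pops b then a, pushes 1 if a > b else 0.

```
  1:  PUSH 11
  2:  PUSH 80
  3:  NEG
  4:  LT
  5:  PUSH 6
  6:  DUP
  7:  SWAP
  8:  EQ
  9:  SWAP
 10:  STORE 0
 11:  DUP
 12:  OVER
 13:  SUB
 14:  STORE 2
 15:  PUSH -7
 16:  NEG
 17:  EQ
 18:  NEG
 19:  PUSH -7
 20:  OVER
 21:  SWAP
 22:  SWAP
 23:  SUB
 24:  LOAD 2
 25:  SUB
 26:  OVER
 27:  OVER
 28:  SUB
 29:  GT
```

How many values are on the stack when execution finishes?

PUSH 11 : 11
PUSH 80 : 11 80
NEG     : 11 -80
LT      : 0
PUSH 6  : 0 6
DUP     : 0 6 6
SWAP    : 0 6 6
EQ      : 0 1
SWAP    : 1 0
STORE 0 : 1
DUP     : 1 1
OVER    : 1 1 1
SUB     : 1 0
STORE 2 : 1
PUSH -7 : 1 -7
NEG     : 1 7
EQ      : 0
NEG     : 0
PUSH -7 : 0 -7
OVER    : 0 -7 0
SWAP    : 0 0 -7
SWAP    : 0 -7 0
SUB     : 0 -7
LOAD 2  : 0 -7 0
SUB     : 0 -7
OVER    : 0 -7 0
OVER    : 0 -7 0 -7
SUB     : 0 -7 7
GT      : 0 0

2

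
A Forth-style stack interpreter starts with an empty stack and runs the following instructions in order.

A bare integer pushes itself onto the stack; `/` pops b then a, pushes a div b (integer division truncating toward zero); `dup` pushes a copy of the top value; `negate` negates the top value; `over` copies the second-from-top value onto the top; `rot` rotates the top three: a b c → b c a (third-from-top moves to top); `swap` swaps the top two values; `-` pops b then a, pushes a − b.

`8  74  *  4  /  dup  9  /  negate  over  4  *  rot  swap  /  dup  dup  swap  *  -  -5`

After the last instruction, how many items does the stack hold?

8      → 8
74     → 8 74
*      → 592
4      → 592 4
/      → 148
dup    → 148 148
9      → 148 148 9
/      → 148 16
negate → 148 -16
over   → 148 -16 148
4      → 148 -16 148 4
*      → 148 -16 592
rot    → -16 592 148
swap   → -16 148 592
/      → -16 0
dup    → -16 0 0
dup    → -16 0 0 0
swap   → -16 0 0 0
*      → -16 0 0
-      → -16 0
-5     → -16 0 -5

3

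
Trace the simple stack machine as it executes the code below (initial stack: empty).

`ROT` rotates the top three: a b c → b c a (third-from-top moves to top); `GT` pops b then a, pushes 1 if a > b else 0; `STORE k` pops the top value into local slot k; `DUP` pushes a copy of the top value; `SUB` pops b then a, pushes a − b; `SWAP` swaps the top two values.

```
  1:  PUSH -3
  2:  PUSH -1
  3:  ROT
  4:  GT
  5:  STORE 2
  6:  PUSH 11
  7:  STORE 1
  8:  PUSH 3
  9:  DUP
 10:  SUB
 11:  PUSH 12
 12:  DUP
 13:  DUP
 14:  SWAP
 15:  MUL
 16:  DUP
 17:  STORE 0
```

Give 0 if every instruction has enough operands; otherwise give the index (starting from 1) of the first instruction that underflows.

PUSH -3 : -3
PUSH -1 : -3 -1
ROT  — needs 3 operands, stack has 2 → underflow

3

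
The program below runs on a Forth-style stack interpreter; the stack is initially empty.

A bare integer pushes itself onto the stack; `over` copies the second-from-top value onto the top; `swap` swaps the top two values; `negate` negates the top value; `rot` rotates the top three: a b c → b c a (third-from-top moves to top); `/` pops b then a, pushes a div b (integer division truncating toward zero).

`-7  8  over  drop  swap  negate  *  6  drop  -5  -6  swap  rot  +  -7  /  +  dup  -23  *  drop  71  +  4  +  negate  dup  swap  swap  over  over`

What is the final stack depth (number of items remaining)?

-7     → [-7]
8      → [-7, 8]
over   → [-7, 8, -7]
drop   → [-7, 8]
swap   → [8, -7]
negate → [8, 7]
*      → [56]
6      → [56, 6]
drop   → [56]
-5     → [56, -5]
-6     → [56, -5, -6]
swap   → [56, -6, -5]
rot    → [-6, -5, 56]
+      → [-6, 51]
-7     → [-6, 51, -7]
/      → [-6, -7]
+      → [-13]
dup    → [-13, -13]
-23    → [-13, -13, -23]
*      → [-13, 299]
drop   → [-13]
71     → [-13, 71]
+      → [58]
4      → [58, 4]
+      → [62]
negate → [-62]
dup    → [-62, -62]
swap   → [-62, -62]
swap   → [-62, -62]
over   → [-62, -62, -62]
over   → [-62, -62, -62, -62]

4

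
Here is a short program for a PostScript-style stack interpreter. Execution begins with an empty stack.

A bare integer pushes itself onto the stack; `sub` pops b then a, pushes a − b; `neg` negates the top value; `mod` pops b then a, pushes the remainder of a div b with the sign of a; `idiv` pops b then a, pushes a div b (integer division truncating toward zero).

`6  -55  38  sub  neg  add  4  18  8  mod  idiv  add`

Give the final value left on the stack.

6    : [6]
-55  : [6, -55]
38   : [6, -55, 38]
sub  : [6, -93]
neg  : [6, 93]
add  : [99]
4    : [99, 4]
18   : [99, 4, 18]
8    : [99, 4, 18, 8]
mod  : [99, 4, 2]
idiv : [99, 2]
add  : [101]

101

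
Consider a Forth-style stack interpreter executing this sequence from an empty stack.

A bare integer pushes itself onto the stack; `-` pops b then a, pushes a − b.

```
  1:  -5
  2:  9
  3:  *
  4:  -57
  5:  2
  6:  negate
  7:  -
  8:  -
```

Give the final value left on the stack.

-5     → [-5]
9      → [-5, 9]
*      → [-45]
-57    → [-45, -57]
2      → [-45, -57, 2]
negate → [-45, -57, -2]
-      → [-45, -55]
-      → [10]

10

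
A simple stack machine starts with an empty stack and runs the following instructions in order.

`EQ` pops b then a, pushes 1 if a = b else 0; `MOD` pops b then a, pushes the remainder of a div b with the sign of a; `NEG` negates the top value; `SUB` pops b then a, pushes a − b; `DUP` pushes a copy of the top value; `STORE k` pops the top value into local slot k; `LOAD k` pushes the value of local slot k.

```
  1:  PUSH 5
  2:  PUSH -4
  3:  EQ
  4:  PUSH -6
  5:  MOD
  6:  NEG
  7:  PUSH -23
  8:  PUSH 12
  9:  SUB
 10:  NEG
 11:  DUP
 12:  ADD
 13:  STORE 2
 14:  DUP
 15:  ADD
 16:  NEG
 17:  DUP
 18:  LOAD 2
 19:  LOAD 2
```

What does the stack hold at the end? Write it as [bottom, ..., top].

[0, 0, 70, 70]

PUSH 5    [5]
PUSH -4   [5, -4]
EQ        [0]
PUSH -6   [0, -6]
MOD       [0]
NEG       [0]
PUSH -23  [0, -23]
PUSH 12   [0, -23, 12]
SUB       [0, -35]
NEG       [0, 35]
DUP       [0, 35, 35]
ADD       [0, 70]
STORE 2   [0]
DUP       [0, 0]
ADD       [0]
NEG       [0]
DUP       [0, 0]
LOAD 2    [0, 0, 70]
LOAD 2    [0, 0, 70, 70]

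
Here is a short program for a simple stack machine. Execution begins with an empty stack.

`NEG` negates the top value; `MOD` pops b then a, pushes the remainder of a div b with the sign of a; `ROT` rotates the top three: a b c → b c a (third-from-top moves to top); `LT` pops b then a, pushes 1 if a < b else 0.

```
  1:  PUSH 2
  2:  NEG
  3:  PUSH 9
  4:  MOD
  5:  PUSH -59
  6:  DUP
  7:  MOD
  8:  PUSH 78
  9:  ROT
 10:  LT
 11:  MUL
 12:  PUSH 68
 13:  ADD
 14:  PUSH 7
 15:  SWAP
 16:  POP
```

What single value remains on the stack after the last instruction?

7

PUSH 2   : 2
NEG      : -2
PUSH 9   : -2 9
MOD      : -2
PUSH -59 : -2 -59
DUP      : -2 -59 -59
MOD      : -2 0
PUSH 78  : -2 0 78
ROT      : 0 78 -2
LT       : 0 0
MUL      : 0
PUSH 68  : 0 68
ADD      : 68
PUSH 7   : 68 7
SWAP     : 7 68
POP      : 7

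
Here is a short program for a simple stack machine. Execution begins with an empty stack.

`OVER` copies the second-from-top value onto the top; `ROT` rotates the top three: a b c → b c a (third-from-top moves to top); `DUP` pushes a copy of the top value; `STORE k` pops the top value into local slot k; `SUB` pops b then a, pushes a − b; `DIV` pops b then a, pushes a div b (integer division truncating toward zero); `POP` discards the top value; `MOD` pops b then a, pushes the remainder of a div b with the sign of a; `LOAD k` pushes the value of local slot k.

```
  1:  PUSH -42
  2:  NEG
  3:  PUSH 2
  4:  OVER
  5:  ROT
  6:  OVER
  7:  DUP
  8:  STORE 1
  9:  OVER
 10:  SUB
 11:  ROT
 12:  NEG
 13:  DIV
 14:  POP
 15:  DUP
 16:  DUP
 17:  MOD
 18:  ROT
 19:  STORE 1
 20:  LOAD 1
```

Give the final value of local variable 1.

PUSH -42 : [-42]
NEG      : [42]
PUSH 2   : [42, 2]
OVER     : [42, 2, 42]
ROT      : [2, 42, 42]
OVER     : [2, 42, 42, 42]
DUP      : [2, 42, 42, 42, 42]
STORE 1  : [2, 42, 42, 42]
OVER     : [2, 42, 42, 42, 42]
SUB      : [2, 42, 42, 0]
ROT      : [2, 42, 0, 42]
NEG      : [2, 42, 0, -42]
DIV      : [2, 42, 0]
POP      : [2, 42]
DUP      : [2, 42, 42]
DUP      : [2, 42, 42, 42]
MOD      : [2, 42, 0]
ROT      : [42, 0, 2]
STORE 1  : [42, 0]
LOAD 1   : [42, 0, 2]

2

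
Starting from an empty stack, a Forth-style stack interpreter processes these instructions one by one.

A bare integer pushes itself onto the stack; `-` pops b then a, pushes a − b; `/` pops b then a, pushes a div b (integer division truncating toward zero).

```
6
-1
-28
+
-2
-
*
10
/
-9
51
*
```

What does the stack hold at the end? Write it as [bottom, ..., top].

6   -> [6]
-1  -> [6, -1]
-28 -> [6, -1, -28]
+   -> [6, -29]
-2  -> [6, -29, -2]
-   -> [6, -27]
*   -> [-162]
10  -> [-162, 10]
/   -> [-16]
-9  -> [-16, -9]
51  -> [-16, -9, 51]
*   -> [-16, -459]

[-16, -459]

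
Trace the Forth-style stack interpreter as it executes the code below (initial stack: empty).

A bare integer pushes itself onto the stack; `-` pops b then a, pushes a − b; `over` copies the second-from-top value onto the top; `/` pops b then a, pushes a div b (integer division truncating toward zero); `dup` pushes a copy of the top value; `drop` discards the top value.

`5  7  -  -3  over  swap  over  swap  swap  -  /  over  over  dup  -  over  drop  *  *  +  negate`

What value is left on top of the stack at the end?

2

5      -> 5
7      -> 5 7
-      -> -2
-3     -> -2 -3
over   -> -2 -3 -2
swap   -> -2 -2 -3
over   -> -2 -2 -3 -2
swap   -> -2 -2 -2 -3
swap   -> -2 -2 -3 -2
-      -> -2 -2 -1
/      -> -2 2
over   -> -2 2 -2
over   -> -2 2 -2 2
dup    -> -2 2 -2 2 2
-      -> -2 2 -2 0
over   -> -2 2 -2 0 -2
drop   -> -2 2 -2 0
*      -> -2 2 0
*      -> -2 0
+      -> -2
negate -> 2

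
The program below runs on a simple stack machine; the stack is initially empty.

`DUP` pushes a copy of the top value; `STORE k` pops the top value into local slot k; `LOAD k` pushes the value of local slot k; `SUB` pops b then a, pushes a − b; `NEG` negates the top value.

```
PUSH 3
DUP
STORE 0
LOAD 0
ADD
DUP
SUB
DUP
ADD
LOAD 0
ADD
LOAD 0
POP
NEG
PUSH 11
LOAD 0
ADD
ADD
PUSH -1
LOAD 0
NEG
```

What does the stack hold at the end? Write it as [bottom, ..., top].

[11, -1, -3]

PUSH 3  -> 3
DUP     -> 3 3
STORE 0 -> 3
LOAD 0  -> 3 3
ADD     -> 6
DUP     -> 6 6
SUB     -> 0
DUP     -> 0 0
ADD     -> 0
LOAD 0  -> 0 3
ADD     -> 3
LOAD 0  -> 3 3
POP     -> 3
NEG     -> -3
PUSH 11 -> -3 11
LOAD 0  -> -3 11 3
ADD     -> -3 14
ADD     -> 11
PUSH -1 -> 11 -1
LOAD 0  -> 11 -1 3
NEG     -> 11 -1 -3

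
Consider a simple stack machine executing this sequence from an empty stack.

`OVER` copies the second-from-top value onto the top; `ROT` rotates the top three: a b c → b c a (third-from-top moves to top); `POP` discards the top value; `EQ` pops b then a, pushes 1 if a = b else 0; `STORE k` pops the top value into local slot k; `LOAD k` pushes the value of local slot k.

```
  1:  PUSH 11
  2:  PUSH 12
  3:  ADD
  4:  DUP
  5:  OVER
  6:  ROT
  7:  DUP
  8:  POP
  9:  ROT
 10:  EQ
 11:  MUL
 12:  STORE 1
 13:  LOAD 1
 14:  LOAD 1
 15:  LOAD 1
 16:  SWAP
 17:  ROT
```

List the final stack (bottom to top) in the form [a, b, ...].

PUSH 11 -> 11
PUSH 12 -> 11 12
ADD     -> 23
DUP     -> 23 23
OVER    -> 23 23 23
ROT     -> 23 23 23
DUP     -> 23 23 23 23
POP     -> 23 23 23
ROT     -> 23 23 23
EQ      -> 23 1
MUL     -> 23
STORE 1 -> (empty)
LOAD 1  -> 23
LOAD 1  -> 23 23
LOAD 1  -> 23 23 23
SWAP    -> 23 23 23
ROT     -> 23 23 23

[23, 23, 23]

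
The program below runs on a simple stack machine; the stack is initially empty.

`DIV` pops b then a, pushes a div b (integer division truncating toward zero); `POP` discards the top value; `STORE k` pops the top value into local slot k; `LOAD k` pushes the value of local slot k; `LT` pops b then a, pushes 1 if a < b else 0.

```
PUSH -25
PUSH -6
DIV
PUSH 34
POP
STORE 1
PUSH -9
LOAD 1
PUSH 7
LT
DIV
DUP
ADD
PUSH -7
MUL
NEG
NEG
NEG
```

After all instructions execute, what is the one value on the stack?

-126

PUSH -25 -> [-25]
PUSH -6  -> [-25, -6]
DIV      -> [4]
PUSH 34  -> [4, 34]
POP      -> [4]
STORE 1  -> []
PUSH -9  -> [-9]
LOAD 1   -> [-9, 4]
PUSH 7   -> [-9, 4, 7]
LT       -> [-9, 1]
DIV      -> [-9]
DUP      -> [-9, -9]
ADD      -> [-18]
PUSH -7  -> [-18, -7]
MUL      -> [126]
NEG      -> [-126]
NEG      -> [126]
NEG      -> [-126]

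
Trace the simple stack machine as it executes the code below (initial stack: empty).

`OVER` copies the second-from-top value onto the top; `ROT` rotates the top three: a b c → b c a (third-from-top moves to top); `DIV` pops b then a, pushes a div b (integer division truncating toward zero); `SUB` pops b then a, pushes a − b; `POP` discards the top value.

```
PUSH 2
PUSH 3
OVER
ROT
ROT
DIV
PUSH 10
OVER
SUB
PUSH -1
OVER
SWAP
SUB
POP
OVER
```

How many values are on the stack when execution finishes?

4

PUSH 2  -> [2]
PUSH 3  -> [2, 3]
OVER    -> [2, 3, 2]
ROT     -> [3, 2, 2]
ROT     -> [2, 2, 3]
DIV     -> [2, 0]
PUSH 10 -> [2, 0, 10]
OVER    -> [2, 0, 10, 0]
SUB     -> [2, 0, 10]
PUSH -1 -> [2, 0, 10, -1]
OVER    -> [2, 0, 10, -1, 10]
SWAP    -> [2, 0, 10, 10, -1]
SUB     -> [2, 0, 10, 11]
POP     -> [2, 0, 10]
OVER    -> [2, 0, 10, 0]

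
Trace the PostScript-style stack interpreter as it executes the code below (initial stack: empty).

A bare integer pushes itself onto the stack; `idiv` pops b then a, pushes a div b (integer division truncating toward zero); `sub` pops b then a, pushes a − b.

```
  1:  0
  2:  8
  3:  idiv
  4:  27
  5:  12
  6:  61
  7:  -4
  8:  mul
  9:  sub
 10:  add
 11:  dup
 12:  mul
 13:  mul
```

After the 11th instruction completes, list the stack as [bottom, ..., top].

0    → 0
8    → 0 8
idiv → 0
27   → 0 27
12   → 0 27 12
61   → 0 27 12 61
-4   → 0 27 12 61 -4
mul  → 0 27 12 -244
sub  → 0 27 256
add  → 0 283
dup  → 0 283 283

[0, 283, 283]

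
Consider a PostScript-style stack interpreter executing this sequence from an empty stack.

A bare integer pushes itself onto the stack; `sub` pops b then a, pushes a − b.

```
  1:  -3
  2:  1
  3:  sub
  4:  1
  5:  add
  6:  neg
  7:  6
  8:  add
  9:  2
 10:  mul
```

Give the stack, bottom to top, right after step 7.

-3  -> [-3]
1   -> [-3, 1]
sub -> [-4]
1   -> [-4, 1]
add -> [-3]
neg -> [3]
6   -> [3, 6]

[3, 6]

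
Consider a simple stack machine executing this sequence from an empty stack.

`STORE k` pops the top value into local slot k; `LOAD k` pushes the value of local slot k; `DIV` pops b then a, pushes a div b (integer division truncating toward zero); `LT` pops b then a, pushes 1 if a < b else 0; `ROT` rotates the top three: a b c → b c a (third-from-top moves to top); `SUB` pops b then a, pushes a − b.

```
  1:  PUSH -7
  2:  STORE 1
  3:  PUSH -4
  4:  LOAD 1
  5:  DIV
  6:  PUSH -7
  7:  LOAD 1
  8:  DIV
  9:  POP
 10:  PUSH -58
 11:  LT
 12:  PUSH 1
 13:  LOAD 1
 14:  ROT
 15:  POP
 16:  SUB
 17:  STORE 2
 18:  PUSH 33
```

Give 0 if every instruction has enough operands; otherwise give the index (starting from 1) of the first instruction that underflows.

PUSH -7  → [-7]
STORE 1  → []
PUSH -4  → [-4]
LOAD 1   → [-4, -7]
DIV      → [0]
PUSH -7  → [0, -7]
LOAD 1   → [0, -7, -7]
DIV      → [0, 1]
POP      → [0]
PUSH -58 → [0, -58]
LT       → [0]
PUSH 1   → [0, 1]
LOAD 1   → [0, 1, -7]
ROT      → [1, -7, 0]
POP      → [1, -7]
SUB      → [8]
STORE 2  → []
PUSH 33  → [33]

0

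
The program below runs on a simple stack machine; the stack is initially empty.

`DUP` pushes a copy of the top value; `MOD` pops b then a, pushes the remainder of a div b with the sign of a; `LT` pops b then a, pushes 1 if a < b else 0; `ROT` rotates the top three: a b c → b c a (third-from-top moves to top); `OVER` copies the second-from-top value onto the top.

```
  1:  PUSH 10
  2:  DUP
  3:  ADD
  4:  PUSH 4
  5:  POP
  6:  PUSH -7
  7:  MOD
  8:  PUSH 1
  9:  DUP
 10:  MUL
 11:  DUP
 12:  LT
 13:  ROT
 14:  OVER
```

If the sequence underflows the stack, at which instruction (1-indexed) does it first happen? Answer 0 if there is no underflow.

13

PUSH 10 -> [10]
DUP     -> [10, 10]
ADD     -> [20]
PUSH 4  -> [20, 4]
POP     -> [20]
PUSH -7 -> [20, -7]
MOD     -> [6]
PUSH 1  -> [6, 1]
DUP     -> [6, 1, 1]
MUL     -> [6, 1]
DUP     -> [6, 1, 1]
LT      -> [6, 0]
ROT  — needs 3 operands, stack has 2 → underflow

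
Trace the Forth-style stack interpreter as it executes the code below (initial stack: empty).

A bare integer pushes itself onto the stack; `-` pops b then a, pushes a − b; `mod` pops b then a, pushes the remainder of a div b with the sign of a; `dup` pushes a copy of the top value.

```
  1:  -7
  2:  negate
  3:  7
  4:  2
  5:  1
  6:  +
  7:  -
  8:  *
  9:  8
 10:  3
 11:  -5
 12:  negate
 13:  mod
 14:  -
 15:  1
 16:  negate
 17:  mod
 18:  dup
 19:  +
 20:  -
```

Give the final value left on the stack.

28

-7     → -7
negate → 7
7      → 7 7
2      → 7 7 2
1      → 7 7 2 1
+      → 7 7 3
-      → 7 4
*      → 28
8      → 28 8
3      → 28 8 3
-5     → 28 8 3 -5
negate → 28 8 3 5
mod    → 28 8 3
-      → 28 5
1      → 28 5 1
negate → 28 5 -1
mod    → 28 0
dup    → 28 0 0
+      → 28 0
-      → 28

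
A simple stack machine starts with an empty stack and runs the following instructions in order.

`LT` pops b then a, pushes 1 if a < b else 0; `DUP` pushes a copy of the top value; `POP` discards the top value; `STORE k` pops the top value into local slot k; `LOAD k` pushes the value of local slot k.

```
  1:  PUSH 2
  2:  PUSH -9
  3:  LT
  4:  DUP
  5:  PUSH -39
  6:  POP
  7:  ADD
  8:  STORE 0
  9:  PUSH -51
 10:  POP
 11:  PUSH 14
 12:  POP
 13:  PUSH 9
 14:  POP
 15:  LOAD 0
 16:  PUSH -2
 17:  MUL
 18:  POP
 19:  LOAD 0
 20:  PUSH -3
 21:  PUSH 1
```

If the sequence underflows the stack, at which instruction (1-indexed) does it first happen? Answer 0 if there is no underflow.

PUSH 2   -> [2]
PUSH -9  -> [2, -9]
LT       -> [0]
DUP      -> [0, 0]
PUSH -39 -> [0, 0, -39]
POP      -> [0, 0]
ADD      -> [0]
STORE 0  -> []
PUSH -51 -> [-51]
POP      -> []
PUSH 14  -> [14]
POP      -> []
PUSH 9   -> [9]
POP      -> []
LOAD 0   -> [0]
PUSH -2  -> [0, -2]
MUL      -> [0]
POP      -> []
LOAD 0   -> [0]
PUSH -3  -> [0, -3]
PUSH 1   -> [0, -3, 1]

0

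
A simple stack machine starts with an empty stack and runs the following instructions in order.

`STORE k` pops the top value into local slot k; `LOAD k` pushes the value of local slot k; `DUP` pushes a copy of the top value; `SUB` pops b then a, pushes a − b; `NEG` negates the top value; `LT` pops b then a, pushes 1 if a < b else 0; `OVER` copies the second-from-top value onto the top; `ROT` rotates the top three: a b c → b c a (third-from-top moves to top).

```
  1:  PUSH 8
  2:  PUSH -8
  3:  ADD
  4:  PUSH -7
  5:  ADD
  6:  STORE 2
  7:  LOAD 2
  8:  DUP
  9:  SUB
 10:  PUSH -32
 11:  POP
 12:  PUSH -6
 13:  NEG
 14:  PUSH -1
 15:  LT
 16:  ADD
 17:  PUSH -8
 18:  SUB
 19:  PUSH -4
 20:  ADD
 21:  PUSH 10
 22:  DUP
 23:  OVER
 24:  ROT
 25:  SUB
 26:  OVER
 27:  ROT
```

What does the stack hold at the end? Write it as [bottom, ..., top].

PUSH 8   → [8]
PUSH -8  → [8, -8]
ADD      → [0]
PUSH -7  → [0, -7]
ADD      → [-7]
STORE 2  → []
LOAD 2   → [-7]
DUP      → [-7, -7]
SUB      → [0]
PUSH -32 → [0, -32]
POP      → [0]
PUSH -6  → [0, -6]
NEG      → [0, 6]
PUSH -1  → [0, 6, -1]
LT       → [0, 0]
ADD      → [0]
PUSH -8  → [0, -8]
SUB      → [8]
PUSH -4  → [8, -4]
ADD      → [4]
PUSH 10  → [4, 10]
DUP      → [4, 10, 10]
OVER     → [4, 10, 10, 10]
ROT      → [4, 10, 10, 10]
SUB      → [4, 10, 0]
OVER     → [4, 10, 0, 10]
ROT      → [4, 0, 10, 10]

[4, 0, 10, 10]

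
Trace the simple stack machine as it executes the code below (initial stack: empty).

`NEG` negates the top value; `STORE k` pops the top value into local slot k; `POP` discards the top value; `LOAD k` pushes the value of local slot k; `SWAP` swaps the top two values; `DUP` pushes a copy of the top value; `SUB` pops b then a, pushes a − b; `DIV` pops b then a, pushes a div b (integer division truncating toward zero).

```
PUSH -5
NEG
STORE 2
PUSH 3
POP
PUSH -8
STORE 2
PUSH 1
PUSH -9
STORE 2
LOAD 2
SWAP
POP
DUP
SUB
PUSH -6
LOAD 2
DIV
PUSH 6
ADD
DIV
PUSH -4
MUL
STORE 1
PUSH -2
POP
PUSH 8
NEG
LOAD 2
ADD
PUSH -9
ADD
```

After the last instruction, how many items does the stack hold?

1

PUSH -5 -> [-5]
NEG     -> [5]
STORE 2 -> []
PUSH 3  -> [3]
POP     -> []
PUSH -8 -> [-8]
STORE 2 -> []
PUSH 1  -> [1]
PUSH -9 -> [1, -9]
STORE 2 -> [1]
LOAD 2  -> [1, -9]
SWAP    -> [-9, 1]
POP     -> [-9]
DUP     -> [-9, -9]
SUB     -> [0]
PUSH -6 -> [0, -6]
LOAD 2  -> [0, -6, -9]
DIV     -> [0, 0]
PUSH 6  -> [0, 0, 6]
ADD     -> [0, 6]
DIV     -> [0]
PUSH -4 -> [0, -4]
MUL     -> [0]
STORE 1 -> []
PUSH -2 -> [-2]
POP     -> []
PUSH 8  -> [8]
NEG     -> [-8]
LOAD 2  -> [-8, -9]
ADD     -> [-17]
PUSH -9 -> [-17, -9]
ADD     -> [-26]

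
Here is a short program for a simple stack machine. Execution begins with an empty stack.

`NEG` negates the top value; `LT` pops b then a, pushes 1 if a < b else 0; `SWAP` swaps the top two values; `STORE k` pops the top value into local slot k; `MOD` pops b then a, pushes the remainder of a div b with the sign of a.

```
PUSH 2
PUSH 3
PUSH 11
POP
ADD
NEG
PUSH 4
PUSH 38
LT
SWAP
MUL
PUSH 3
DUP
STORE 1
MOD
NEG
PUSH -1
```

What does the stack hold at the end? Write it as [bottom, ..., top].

PUSH 2   [2]
PUSH 3   [2, 3]
PUSH 11  [2, 3, 11]
POP      [2, 3]
ADD      [5]
NEG      [-5]
PUSH 4   [-5, 4]
PUSH 38  [-5, 4, 38]
LT       [-5, 1]
SWAP     [1, -5]
MUL      [-5]
PUSH 3   [-5, 3]
DUP      [-5, 3, 3]
STORE 1  [-5, 3]
MOD      [-2]
NEG      [2]
PUSH -1  [2, -1]

[2, -1]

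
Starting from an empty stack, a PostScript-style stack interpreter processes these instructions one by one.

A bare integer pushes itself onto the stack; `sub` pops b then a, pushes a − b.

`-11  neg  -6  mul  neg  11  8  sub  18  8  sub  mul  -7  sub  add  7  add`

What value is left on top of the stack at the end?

110

-11 → -11
neg → 11
-6  → 11 -6
mul → -66
neg → 66
11  → 66 11
8   → 66 11 8
sub → 66 3
18  → 66 3 18
8   → 66 3 18 8
sub → 66 3 10
mul → 66 30
-7  → 66 30 -7
sub → 66 37
add → 103
7   → 103 7
add → 110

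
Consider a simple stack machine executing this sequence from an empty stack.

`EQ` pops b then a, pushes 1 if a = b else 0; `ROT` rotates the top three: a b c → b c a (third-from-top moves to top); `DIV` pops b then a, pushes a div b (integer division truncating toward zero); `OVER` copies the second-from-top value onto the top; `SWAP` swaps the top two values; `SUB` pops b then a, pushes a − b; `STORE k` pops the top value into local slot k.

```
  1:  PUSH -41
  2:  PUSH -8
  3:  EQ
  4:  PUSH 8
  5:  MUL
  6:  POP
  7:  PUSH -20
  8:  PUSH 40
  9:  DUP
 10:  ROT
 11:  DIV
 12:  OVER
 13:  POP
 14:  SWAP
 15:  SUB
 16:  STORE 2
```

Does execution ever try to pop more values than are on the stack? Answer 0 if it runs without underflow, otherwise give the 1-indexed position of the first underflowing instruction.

0

PUSH -41 : [-41]
PUSH -8  : [-41, -8]
EQ       : [0]
PUSH 8   : [0, 8]
MUL      : [0]
POP      : []
PUSH -20 : [-20]
PUSH 40  : [-20, 40]
DUP      : [-20, 40, 40]
ROT      : [40, 40, -20]
DIV      : [40, -2]
OVER     : [40, -2, 40]
POP      : [40, -2]
SWAP     : [-2, 40]
SUB      : [-42]
STORE 2  : []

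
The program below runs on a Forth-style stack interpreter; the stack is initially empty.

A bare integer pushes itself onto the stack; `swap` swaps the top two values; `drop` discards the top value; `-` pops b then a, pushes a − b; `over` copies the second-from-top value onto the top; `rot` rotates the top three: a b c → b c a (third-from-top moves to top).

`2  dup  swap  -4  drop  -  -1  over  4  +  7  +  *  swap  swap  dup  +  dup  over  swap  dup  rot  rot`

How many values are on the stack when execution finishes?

2    -> [2]
dup  -> [2, 2]
swap -> [2, 2]
-4   -> [2, 2, -4]
drop -> [2, 2]
-    -> [0]
-1   -> [0, -1]
over -> [0, -1, 0]
4    -> [0, -1, 0, 4]
+    -> [0, -1, 4]
7    -> [0, -1, 4, 7]
+    -> [0, -1, 11]
*    -> [0, -11]
swap -> [-11, 0]
swap -> [0, -11]
dup  -> [0, -11, -11]
+    -> [0, -22]
dup  -> [0, -22, -22]
over -> [0, -22, -22, -22]
swap -> [0, -22, -22, -22]
dup  -> [0, -22, -22, -22, -22]
rot  -> [0, -22, -22, -22, -22]
rot  -> [0, -22, -22, -22, -22]

5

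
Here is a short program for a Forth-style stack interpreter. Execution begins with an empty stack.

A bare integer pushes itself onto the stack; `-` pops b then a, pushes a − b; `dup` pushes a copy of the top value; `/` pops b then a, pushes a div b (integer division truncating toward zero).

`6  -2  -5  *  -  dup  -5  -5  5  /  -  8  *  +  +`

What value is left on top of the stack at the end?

6   → [6]
-2  → [6, -2]
-5  → [6, -2, -5]
*   → [6, 10]
-   → [-4]
dup → [-4, -4]
-5  → [-4, -4, -5]
-5  → [-4, -4, -5, -5]
5   → [-4, -4, -5, -5, 5]
/   → [-4, -4, -5, -1]
-   → [-4, -4, -4]
8   → [-4, -4, -4, 8]
*   → [-4, -4, -32]
+   → [-4, -36]
+   → [-40]

-40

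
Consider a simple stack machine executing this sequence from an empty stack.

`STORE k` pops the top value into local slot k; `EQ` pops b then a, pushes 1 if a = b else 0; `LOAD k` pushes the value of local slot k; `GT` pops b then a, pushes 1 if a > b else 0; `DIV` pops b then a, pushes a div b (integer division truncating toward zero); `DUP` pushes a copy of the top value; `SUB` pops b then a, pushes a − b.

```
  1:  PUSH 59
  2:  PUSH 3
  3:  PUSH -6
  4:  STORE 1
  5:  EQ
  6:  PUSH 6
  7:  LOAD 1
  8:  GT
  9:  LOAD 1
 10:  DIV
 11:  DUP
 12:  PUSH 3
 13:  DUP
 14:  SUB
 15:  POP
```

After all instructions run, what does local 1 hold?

PUSH 59 -> [59]
PUSH 3  -> [59, 3]
PUSH -6 -> [59, 3, -6]
STORE 1 -> [59, 3]
EQ      -> [0]
PUSH 6  -> [0, 6]
LOAD 1  -> [0, 6, -6]
GT      -> [0, 1]
LOAD 1  -> [0, 1, -6]
DIV     -> [0, 0]
DUP     -> [0, 0, 0]
PUSH 3  -> [0, 0, 0, 3]
DUP     -> [0, 0, 0, 3, 3]
SUB     -> [0, 0, 0, 0]
POP     -> [0, 0, 0]

-6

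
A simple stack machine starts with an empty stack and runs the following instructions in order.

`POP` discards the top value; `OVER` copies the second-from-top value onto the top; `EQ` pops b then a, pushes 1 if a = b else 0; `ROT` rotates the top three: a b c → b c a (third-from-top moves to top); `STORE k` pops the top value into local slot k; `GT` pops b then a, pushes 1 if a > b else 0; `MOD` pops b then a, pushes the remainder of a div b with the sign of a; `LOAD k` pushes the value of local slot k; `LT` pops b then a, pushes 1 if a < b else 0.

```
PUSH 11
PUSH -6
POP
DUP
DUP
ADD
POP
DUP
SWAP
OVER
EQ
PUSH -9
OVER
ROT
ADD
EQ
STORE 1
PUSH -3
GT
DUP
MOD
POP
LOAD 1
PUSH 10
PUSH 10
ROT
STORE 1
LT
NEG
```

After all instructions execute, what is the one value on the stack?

PUSH 11 → 11
PUSH -6 → 11 -6
POP     → 11
DUP     → 11 11
DUP     → 11 11 11
ADD     → 11 22
POP     → 11
DUP     → 11 11
SWAP    → 11 11
OVER    → 11 11 11
EQ      → 11 1
PUSH -9 → 11 1 -9
OVER    → 11 1 -9 1
ROT     → 11 -9 1 1
ADD     → 11 -9 2
EQ      → 11 0
STORE 1 → 11
PUSH -3 → 11 -3
GT      → 1
DUP     → 1 1
MOD     → 0
POP     → (empty)
LOAD 1  → 0
PUSH 10 → 0 10
PUSH 10 → 0 10 10
ROT     → 10 10 0
STORE 1 → 10 10
LT      → 0
NEG     → 0

0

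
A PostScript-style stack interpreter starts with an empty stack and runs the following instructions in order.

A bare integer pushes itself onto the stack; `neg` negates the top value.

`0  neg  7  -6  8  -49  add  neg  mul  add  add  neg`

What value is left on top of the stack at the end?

0   → 0
neg → 0
7   → 0 7
-6  → 0 7 -6
8   → 0 7 -6 8
-49 → 0 7 -6 8 -49
add → 0 7 -6 -41
neg → 0 7 -6 41
mul → 0 7 -246
add → 0 -239
add → -239
neg → 239

239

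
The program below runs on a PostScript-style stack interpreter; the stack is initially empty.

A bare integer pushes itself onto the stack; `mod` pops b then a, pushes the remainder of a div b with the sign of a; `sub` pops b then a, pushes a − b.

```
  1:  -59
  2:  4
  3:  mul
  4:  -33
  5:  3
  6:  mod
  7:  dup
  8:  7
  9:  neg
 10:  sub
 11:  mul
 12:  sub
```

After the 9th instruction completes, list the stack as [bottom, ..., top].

[-236, 0, 0, -7]

-59 -> -59
4   -> -59 4
mul -> -236
-33 -> -236 -33
3   -> -236 -33 3
mod -> -236 0
dup -> -236 0 0
7   -> -236 0 0 7
neg -> -236 0 0 -7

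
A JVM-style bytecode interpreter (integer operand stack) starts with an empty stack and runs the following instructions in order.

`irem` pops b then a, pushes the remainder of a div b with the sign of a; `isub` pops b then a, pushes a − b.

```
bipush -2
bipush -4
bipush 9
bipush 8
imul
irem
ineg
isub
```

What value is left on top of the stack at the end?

bipush -2  [-2]
bipush -4  [-2, -4]
bipush 9   [-2, -4, 9]
bipush 8   [-2, -4, 9, 8]
imul       [-2, -4, 72]
irem       [-2, -4]
ineg       [-2, 4]
isub       [-6]

-6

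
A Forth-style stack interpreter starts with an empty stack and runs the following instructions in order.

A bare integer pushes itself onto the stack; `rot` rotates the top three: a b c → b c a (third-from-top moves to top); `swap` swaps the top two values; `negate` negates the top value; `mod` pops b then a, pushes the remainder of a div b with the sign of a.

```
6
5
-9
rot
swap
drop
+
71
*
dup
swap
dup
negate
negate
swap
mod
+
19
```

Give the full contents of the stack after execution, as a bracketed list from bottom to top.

6      → [6]
5      → [6, 5]
-9     → [6, 5, -9]
rot    → [5, -9, 6]
swap   → [5, 6, -9]
drop   → [5, 6]
+      → [11]
71     → [11, 71]
*      → [781]
dup    → [781, 781]
swap   → [781, 781]
dup    → [781, 781, 781]
negate → [781, 781, -781]
negate → [781, 781, 781]
swap   → [781, 781, 781]
mod    → [781, 0]
+      → [781]
19     → [781, 19]

[781, 19]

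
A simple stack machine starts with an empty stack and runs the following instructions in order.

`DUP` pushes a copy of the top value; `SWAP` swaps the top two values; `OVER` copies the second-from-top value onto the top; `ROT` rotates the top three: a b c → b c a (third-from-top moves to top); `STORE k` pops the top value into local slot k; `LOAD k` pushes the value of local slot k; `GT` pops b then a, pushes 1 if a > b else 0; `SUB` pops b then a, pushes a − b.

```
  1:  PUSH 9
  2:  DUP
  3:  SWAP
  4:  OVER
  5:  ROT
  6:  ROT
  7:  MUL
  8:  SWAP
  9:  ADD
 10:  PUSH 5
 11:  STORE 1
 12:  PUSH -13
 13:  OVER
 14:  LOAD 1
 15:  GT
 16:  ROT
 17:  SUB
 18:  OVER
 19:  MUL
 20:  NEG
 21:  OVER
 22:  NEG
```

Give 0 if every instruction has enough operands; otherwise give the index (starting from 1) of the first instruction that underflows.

0

PUSH 9    [9]
DUP       [9, 9]
SWAP      [9, 9]
OVER      [9, 9, 9]
ROT       [9, 9, 9]
ROT       [9, 9, 9]
MUL       [9, 81]
SWAP      [81, 9]
ADD       [90]
PUSH 5    [90, 5]
STORE 1   [90]
PUSH -13  [90, -13]
OVER      [90, -13, 90]
LOAD 1    [90, -13, 90, 5]
GT        [90, -13, 1]
ROT       [-13, 1, 90]
SUB       [-13, -89]
OVER      [-13, -89, -13]
MUL       [-13, 1157]
NEG       [-13, -1157]
OVER      [-13, -1157, -13]
NEG       [-13, -1157, 13]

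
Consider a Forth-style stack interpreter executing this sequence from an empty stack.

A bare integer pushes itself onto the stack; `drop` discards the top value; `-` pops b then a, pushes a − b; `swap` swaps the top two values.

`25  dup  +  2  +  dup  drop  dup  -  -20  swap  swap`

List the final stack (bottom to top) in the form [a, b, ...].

25   -> [25]
dup  -> [25, 25]
+    -> [50]
2    -> [50, 2]
+    -> [52]
dup  -> [52, 52]
drop -> [52]
dup  -> [52, 52]
-    -> [0]
-20  -> [0, -20]
swap -> [-20, 0]
swap -> [0, -20]

[0, -20]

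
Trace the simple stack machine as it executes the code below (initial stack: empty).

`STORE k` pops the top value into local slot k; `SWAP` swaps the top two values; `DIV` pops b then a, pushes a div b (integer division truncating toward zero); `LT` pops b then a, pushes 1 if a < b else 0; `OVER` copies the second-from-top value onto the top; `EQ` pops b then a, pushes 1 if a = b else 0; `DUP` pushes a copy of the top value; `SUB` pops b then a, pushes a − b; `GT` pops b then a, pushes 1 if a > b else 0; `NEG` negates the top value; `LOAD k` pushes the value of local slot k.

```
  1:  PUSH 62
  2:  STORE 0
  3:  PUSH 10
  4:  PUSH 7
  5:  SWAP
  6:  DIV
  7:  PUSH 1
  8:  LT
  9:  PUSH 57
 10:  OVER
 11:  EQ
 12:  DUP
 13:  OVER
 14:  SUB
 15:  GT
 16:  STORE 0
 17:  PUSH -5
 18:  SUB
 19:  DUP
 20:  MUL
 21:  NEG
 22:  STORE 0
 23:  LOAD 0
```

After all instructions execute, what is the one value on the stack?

PUSH 62 -> [62]
STORE 0 -> []
PUSH 10 -> [10]
PUSH 7  -> [10, 7]
SWAP    -> [7, 10]
DIV     -> [0]
PUSH 1  -> [0, 1]
LT      -> [1]
PUSH 57 -> [1, 57]
OVER    -> [1, 57, 1]
EQ      -> [1, 0]
DUP     -> [1, 0, 0]
OVER    -> [1, 0, 0, 0]
SUB     -> [1, 0, 0]
GT      -> [1, 0]
STORE 0 -> [1]
PUSH -5 -> [1, -5]
SUB     -> [6]
DUP     -> [6, 6]
MUL     -> [36]
NEG     -> [-36]
STORE 0 -> []
LOAD 0  -> [-36]

-36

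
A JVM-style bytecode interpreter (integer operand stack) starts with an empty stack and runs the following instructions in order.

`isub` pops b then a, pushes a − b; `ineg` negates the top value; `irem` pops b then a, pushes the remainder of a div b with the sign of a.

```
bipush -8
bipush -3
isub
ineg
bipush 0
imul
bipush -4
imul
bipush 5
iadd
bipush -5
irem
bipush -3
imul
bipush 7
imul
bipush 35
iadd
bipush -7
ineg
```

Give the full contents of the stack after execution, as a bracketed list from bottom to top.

[35, 7]

bipush -8  -8
bipush -3  -8 -3
isub       -5
ineg       5
bipush 0   5 0
imul       0
bipush -4  0 -4
imul       0
bipush 5   0 5
iadd       5
bipush -5  5 -5
irem       0
bipush -3  0 -3
imul       0
bipush 7   0 7
imul       0
bipush 35  0 35
iadd       35
bipush -7  35 -7
ineg       35 7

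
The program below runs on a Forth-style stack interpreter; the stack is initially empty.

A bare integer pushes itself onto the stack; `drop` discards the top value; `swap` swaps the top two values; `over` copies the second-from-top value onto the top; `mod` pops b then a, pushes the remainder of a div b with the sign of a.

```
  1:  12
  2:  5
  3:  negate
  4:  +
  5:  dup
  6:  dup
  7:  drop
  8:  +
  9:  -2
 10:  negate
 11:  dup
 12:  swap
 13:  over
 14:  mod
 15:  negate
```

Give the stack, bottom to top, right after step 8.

12     -> 12
5      -> 12 5
negate -> 12 -5
+      -> 7
dup    -> 7 7
dup    -> 7 7 7
drop   -> 7 7
+      -> 14

[14]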